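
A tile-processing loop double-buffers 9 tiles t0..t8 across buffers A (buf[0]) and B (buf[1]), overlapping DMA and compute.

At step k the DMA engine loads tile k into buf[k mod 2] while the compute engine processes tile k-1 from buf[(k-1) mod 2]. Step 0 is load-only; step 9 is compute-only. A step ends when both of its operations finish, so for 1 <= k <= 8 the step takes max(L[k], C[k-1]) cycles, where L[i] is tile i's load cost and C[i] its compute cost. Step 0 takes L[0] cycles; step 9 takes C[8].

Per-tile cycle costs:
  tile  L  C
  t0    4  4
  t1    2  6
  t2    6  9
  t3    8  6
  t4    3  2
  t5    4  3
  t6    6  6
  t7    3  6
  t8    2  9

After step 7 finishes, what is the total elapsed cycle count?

end_cycle[7] = 45

[0] DMA t0→A (4c) ∥ CU idle ⇒ 4c, clock 4
[1] DMA t1→B (2c) ∥ CU A:t0 (4c) ⇒ 4c, clock 8
[2] DMA t2→A (6c) ∥ CU B:t1 (6c) ⇒ 6c, clock 14
[3] DMA t3→B (8c) ∥ CU A:t2 (9c) ⇒ 9c, clock 23
[4] DMA t4→A (3c) ∥ CU B:t3 (6c) ⇒ 6c, clock 29
[5] DMA t5→B (4c) ∥ CU A:t4 (2c) ⇒ 4c, clock 33
[6] DMA t6→A (6c) ∥ CU B:t5 (3c) ⇒ 6c, clock 39
[7] DMA t7→B (3c) ∥ CU A:t6 (6c) ⇒ 6c, clock 45
[8] DMA t8→A (2c) ∥ CU B:t7 (6c) ⇒ 6c, clock 51
[9] DMA idle ∥ CU A:t8 (9c) ⇒ 9c, clock 60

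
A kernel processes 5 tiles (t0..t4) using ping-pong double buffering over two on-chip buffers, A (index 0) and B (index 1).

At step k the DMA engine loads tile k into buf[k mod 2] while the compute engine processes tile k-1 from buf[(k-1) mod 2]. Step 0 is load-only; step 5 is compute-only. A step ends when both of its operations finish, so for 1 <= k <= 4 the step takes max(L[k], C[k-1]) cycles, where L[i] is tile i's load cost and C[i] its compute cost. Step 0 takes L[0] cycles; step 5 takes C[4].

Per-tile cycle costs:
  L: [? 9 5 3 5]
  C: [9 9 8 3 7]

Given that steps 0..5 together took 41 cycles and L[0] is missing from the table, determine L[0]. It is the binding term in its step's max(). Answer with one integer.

step 0 = dur = L[0]=? = L[0]  (unknown; binding)
step 1 = dur = max(L[1]=9, C[0]=9) = 9
step 2 = dur = max(L[2]=5, C[1]=9) = 9
step 3 = dur = max(L[3]=3, C[2]=8) = 8
step 4 = dur = max(L[4]=5, C[3]=3) = 5
step 5 = dur = C[4]=7 = 7
sum of known step durations = 38
dur[0] = total - known = 41 - 38 = 3
L[0] is the binding max in step 0, so L[0] = dur[0] = 3

L[0] = 3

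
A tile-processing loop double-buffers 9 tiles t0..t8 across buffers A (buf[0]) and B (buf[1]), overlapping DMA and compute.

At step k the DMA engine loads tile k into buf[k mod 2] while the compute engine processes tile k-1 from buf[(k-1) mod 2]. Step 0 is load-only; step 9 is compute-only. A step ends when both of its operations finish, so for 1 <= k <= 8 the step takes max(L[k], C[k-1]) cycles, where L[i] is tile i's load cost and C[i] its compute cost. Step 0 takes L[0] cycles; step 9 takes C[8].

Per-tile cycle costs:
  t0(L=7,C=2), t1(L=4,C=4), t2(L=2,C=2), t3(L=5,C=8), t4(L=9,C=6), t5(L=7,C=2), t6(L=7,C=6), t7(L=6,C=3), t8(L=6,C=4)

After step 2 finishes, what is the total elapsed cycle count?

end_cycle[2] = 15

[0] DMA t0→A (7c) ∥ CU idle ⇒ 7c, clock 7
[1] DMA t1→B (4c) ∥ CU A:t0 (2c) ⇒ 4c, clock 11
[2] DMA t2→A (2c) ∥ CU B:t1 (4c) ⇒ 4c, clock 15
[3] DMA t3→B (5c) ∥ CU A:t2 (2c) ⇒ 5c, clock 20
[4] DMA t4→A (9c) ∥ CU B:t3 (8c) ⇒ 9c, clock 29
[5] DMA t5→B (7c) ∥ CU A:t4 (6c) ⇒ 7c, clock 36
[6] DMA t6→A (7c) ∥ CU B:t5 (2c) ⇒ 7c, clock 43
[7] DMA t7→B (6c) ∥ CU A:t6 (6c) ⇒ 6c, clock 49
[8] DMA t8→A (6c) ∥ CU B:t7 (3c) ⇒ 6c, clock 55
[9] DMA idle ∥ CU A:t8 (4c) ⇒ 4c, clock 59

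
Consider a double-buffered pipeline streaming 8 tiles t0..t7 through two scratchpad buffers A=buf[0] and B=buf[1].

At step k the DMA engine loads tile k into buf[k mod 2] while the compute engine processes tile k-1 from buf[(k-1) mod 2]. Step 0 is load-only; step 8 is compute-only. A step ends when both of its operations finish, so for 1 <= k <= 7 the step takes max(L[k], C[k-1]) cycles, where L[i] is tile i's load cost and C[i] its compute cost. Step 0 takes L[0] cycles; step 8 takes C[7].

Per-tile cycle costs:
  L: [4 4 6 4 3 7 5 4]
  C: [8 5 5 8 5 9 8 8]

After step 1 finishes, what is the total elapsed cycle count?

  0. 4=4c; end=4; A:t0 B:-
  1. max(4,8)=8c; end=12; A:t0 B:t1
  2. max(6,5)=6c; end=18; A:t2 B:t1
  3. max(4,5)=5c; end=23; A:t2 B:t3
  4. max(3,8)=8c; end=31; A:t4 B:t3
  5. max(7,5)=7c; end=38; A:t4 B:t5
  6. max(5,9)=9c; end=47; A:t6 B:t5
  7. max(4,8)=8c; end=55; A:t6 B:t7
  8. 8=8c; end=63; A:t6 B:t7

end_cycle[1] = 12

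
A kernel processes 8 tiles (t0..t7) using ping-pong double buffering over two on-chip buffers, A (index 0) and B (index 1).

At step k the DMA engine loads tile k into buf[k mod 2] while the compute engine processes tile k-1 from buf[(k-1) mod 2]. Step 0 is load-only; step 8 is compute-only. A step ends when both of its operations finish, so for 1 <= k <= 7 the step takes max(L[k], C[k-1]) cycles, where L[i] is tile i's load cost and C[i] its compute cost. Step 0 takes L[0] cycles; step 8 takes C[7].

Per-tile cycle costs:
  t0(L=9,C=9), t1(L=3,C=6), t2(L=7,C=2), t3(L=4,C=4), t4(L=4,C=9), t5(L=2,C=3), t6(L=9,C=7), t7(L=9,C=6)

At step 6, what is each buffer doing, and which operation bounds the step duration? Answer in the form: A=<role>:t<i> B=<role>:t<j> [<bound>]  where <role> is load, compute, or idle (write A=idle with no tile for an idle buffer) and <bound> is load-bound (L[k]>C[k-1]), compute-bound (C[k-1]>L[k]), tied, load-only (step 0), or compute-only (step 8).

[0] DMA t0→A (9c) ∥ CU idle ⇒ 9c, clock 9
[1] DMA t1→B (3c) ∥ CU A:t0 (9c) ⇒ 9c, clock 18
[2] DMA t2→A (7c) ∥ CU B:t1 (6c) ⇒ 7c, clock 25
[3] DMA t3→B (4c) ∥ CU A:t2 (2c) ⇒ 4c, clock 29
[4] DMA t4→A (4c) ∥ CU B:t3 (4c) ⇒ 4c, clock 33
[5] DMA t5→B (2c) ∥ CU A:t4 (9c) ⇒ 9c, clock 42
[6] DMA t6→A (9c) ∥ CU B:t5 (3c) ⇒ 9c, clock 51
[7] DMA t7→B (9c) ∥ CU A:t6 (7c) ⇒ 9c, clock 60
[8] DMA idle ∥ CU B:t7 (6c) ⇒ 6c, clock 66

step 6: A=load:t6 B=compute:t5 [load-bound]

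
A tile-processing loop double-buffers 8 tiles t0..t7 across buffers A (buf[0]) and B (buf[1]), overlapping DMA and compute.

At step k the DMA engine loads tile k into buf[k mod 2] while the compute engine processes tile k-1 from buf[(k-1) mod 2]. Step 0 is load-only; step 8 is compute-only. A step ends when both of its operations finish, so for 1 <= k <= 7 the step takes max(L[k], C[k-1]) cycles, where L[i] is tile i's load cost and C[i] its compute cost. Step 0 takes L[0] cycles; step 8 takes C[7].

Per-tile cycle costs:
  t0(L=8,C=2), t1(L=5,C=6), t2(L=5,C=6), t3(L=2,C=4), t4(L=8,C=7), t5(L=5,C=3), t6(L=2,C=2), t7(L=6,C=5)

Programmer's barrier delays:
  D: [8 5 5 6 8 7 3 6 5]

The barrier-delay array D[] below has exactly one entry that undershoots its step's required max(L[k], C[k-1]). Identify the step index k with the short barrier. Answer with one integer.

k=0 barrier L[0]=8→8c, D[0]=8 ok
k=1 barrier max(L[1]=5,C[0]=2)→5c, D[1]=5 ok
k=2 barrier max(L[2]=5,C[1]=6)→6c, D[2]=5 SHORT
k=3 barrier max(L[3]=2,C[2]=6)→6c, D[3]=6 ok
k=4 barrier max(L[4]=8,C[3]=4)→8c, D[4]=8 ok
k=5 barrier max(L[5]=5,C[4]=7)→7c, D[5]=7 ok
k=6 barrier max(L[6]=2,C[5]=3)→3c, D[6]=3 ok
k=7 barrier max(L[7]=6,C[6]=2)→6c, D[7]=6 ok
k=8 barrier C[7]=5→5c, D[8]=5 ok

hazard at step 2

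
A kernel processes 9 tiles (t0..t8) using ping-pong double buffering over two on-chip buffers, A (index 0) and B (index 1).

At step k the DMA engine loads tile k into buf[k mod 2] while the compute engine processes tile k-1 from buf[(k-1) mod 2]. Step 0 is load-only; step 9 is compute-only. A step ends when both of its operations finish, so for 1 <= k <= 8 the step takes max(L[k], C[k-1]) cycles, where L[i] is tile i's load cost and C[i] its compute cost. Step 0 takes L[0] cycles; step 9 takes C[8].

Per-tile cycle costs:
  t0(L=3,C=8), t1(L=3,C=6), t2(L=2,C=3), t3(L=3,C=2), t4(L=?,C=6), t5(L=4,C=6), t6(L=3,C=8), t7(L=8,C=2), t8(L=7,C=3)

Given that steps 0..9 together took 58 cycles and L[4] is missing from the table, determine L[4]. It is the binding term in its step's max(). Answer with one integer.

step 0 | dur = L[0]=3 = 3
step 1 | dur = max(L[1]=3, C[0]=8) = 8
step 2 | dur = max(L[2]=2, C[1]=6) = 6
step 3 | dur = max(L[3]=3, C[2]=3) = 3
step 4 | dur = max(L[4]=?, C[3]=2) = L[4]  (unknown; binding)
step 5 | dur = max(L[5]=4, C[4]=6) = 6
step 6 | dur = max(L[6]=3, C[5]=6) = 6
step 7 | dur = max(L[7]=8, C[6]=8) = 8
step 8 | dur = max(L[8]=7, C[7]=2) = 7
step 9 | dur = C[8]=3 = 3
sum of known step durations = 50
dur[4] = total - known = 58 - 50 = 8
L[4] is the binding max in step 4, so L[4] = dur[4] = 8

L[4] = 8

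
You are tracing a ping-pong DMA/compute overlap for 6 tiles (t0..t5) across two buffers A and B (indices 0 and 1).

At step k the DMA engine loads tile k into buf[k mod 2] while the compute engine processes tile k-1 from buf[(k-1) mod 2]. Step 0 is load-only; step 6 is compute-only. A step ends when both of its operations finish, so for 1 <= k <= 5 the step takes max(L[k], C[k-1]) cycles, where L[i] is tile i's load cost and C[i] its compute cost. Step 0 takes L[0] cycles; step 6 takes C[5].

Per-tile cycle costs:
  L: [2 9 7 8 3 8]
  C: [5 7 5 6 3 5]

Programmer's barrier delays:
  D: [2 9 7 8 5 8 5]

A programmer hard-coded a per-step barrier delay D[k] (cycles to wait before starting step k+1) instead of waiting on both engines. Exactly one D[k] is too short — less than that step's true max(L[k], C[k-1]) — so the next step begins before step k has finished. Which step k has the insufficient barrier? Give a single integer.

hazard at step 4

k=0 barrier L[0]=2→2c, D[0]=2 ok
k=1 barrier max(L[1]=9,C[0]=5)→9c, D[1]=9 ok
k=2 barrier max(L[2]=7,C[1]=7)→7c, D[2]=7 ok
k=3 barrier max(L[3]=8,C[2]=5)→8c, D[3]=8 ok
k=4 barrier max(L[4]=3,C[3]=6)→6c, D[4]=5 SHORT
k=5 barrier max(L[5]=8,C[4]=3)→8c, D[5]=8 ok
k=6 barrier C[5]=5→5c, D[6]=5 ok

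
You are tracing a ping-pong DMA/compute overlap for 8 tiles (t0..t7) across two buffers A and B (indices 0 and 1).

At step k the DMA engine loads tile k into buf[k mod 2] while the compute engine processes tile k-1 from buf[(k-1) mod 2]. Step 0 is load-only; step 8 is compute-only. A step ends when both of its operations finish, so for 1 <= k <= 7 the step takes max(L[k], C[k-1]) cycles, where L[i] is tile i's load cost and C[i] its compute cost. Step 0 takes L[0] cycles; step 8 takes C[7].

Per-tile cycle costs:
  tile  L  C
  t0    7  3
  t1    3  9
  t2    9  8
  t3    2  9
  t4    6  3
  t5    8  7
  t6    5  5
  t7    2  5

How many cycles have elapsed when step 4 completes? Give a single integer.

  0. 7=7c; end=7; A:t0 B:-
  1. max(3,3)=3c; end=10; A:t0 B:t1
  2. max(9,9)=9c; end=19; A:t2 B:t1
  3. max(2,8)=8c; end=27; A:t2 B:t3
  4. max(6,9)=9c; end=36; A:t4 B:t3
  5. max(8,3)=8c; end=44; A:t4 B:t5
  6. max(5,7)=7c; end=51; A:t6 B:t5
  7. max(2,5)=5c; end=56; A:t6 B:t7
  8. 5=5c; end=61; A:t6 B:t7

end_cycle[4] = 36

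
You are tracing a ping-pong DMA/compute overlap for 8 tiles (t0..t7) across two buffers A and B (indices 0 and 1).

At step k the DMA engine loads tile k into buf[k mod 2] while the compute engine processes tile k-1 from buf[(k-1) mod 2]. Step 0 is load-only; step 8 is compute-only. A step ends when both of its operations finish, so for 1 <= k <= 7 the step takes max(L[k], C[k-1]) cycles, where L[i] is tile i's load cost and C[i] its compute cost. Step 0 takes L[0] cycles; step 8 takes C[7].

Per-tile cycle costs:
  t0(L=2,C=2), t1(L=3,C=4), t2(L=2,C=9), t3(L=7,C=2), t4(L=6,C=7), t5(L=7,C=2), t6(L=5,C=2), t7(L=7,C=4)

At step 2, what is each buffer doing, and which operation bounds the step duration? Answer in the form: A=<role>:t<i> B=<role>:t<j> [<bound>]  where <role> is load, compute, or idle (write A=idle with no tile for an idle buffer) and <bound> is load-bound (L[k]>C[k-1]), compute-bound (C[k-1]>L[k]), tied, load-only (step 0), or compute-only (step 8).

step 0: L[0]=2 → dur=2, Σ=2 | A=load:t0 B=idle [load-only]
step 1: L[1]=3 C[0]=2 → dur=3, Σ=5 | A=compute:t0 B=load:t1 [load-bound]
step 2: L[2]=2 C[1]=4 → dur=4, Σ=9 | A=load:t2 B=compute:t1 [compute-bound]
step 3: L[3]=7 C[2]=9 → dur=9, Σ=18 | A=compute:t2 B=load:t3 [compute-bound]
step 4: L[4]=6 C[3]=2 → dur=6, Σ=24 | A=load:t4 B=compute:t3 [load-bound]
step 5: L[5]=7 C[4]=7 → dur=7, Σ=31 | A=compute:t4 B=load:t5 [tied]
step 6: L[6]=5 C[5]=2 → dur=5, Σ=36 | A=load:t6 B=compute:t5 [load-bound]
step 7: L[7]=7 C[6]=2 → dur=7, Σ=43 | A=compute:t6 B=load:t7 [load-bound]
step 8: C[7]=4 → dur=4, Σ=47 | A=idle B=compute:t7 [compute-only]

step 2: A=load:t2 B=compute:t1 [compute-bound]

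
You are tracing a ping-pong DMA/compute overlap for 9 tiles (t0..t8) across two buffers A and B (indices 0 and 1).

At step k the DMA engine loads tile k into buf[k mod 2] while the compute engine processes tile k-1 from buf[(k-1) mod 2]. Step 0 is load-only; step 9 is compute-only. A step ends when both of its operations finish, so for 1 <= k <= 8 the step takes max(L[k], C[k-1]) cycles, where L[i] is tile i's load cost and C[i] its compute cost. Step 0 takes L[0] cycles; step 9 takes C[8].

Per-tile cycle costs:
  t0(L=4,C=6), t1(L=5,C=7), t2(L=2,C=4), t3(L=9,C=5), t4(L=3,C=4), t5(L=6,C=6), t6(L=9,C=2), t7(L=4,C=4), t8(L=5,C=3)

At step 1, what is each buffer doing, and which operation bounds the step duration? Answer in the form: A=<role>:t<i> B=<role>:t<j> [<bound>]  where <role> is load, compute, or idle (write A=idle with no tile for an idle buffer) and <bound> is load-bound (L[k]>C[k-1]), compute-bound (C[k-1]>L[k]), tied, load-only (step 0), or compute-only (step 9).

step 1: A=compute:t0 B=load:t1 [compute-bound]

  0. 4=4c; end=4; A:t0 B:-
  1. max(5,6)=6c; end=10; A:t0 B:t1
  2. max(2,7)=7c; end=17; A:t2 B:t1
  3. max(9,4)=9c; end=26; A:t2 B:t3
  4. max(3,5)=5c; end=31; A:t4 B:t3
  5. max(6,4)=6c; end=37; A:t4 B:t5
  6. max(9,6)=9c; end=46; A:t6 B:t5
  7. max(4,2)=4c; end=50; A:t6 B:t7
  8. max(5,4)=5c; end=55; A:t8 B:t7
  9. 3=3c; end=58; A:t8 B:t7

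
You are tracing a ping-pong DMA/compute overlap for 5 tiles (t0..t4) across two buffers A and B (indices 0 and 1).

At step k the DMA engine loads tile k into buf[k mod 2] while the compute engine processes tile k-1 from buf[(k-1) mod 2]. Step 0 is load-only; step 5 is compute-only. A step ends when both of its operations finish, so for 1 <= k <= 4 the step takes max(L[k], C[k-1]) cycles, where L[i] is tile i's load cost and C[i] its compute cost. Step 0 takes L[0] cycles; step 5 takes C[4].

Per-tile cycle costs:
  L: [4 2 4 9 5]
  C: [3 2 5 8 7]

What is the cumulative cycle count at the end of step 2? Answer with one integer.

end_cycle[2] = 11

step 0: L[0]=4 → dur=4, Σ=4 | A=load:t0 B=idle [load-only]
step 1: L[1]=2 C[0]=3 → dur=3, Σ=7 | A=compute:t0 B=load:t1 [compute-bound]
step 2: L[2]=4 C[1]=2 → dur=4, Σ=11 | A=load:t2 B=compute:t1 [load-bound]
step 3: L[3]=9 C[2]=5 → dur=9, Σ=20 | A=compute:t2 B=load:t3 [load-bound]
step 4: L[4]=5 C[3]=8 → dur=8, Σ=28 | A=load:t4 B=compute:t3 [compute-bound]
step 5: C[4]=7 → dur=7, Σ=35 | A=compute:t4 B=idle [compute-only]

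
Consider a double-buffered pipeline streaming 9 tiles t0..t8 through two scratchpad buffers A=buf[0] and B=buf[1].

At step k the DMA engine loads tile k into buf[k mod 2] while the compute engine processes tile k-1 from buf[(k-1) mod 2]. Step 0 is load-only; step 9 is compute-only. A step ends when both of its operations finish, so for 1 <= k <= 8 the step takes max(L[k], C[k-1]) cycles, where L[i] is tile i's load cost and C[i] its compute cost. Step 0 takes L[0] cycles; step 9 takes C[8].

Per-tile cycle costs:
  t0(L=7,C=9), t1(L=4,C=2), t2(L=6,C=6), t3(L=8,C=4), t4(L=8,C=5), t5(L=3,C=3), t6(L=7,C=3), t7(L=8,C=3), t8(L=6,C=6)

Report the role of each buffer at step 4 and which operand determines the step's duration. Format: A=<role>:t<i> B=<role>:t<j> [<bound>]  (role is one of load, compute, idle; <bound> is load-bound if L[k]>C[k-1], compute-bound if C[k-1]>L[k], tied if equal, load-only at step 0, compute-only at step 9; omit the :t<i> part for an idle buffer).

step 4: A=load:t4 B=compute:t3 [load-bound]

step 0: L[0]=7 → dur=7, Σ=7 | A=load:t0 B=idle [load-only]
step 1: L[1]=4 C[0]=9 → dur=9, Σ=16 | A=compute:t0 B=load:t1 [compute-bound]
step 2: L[2]=6 C[1]=2 → dur=6, Σ=22 | A=load:t2 B=compute:t1 [load-bound]
step 3: L[3]=8 C[2]=6 → dur=8, Σ=30 | A=compute:t2 B=load:t3 [load-bound]
step 4: L[4]=8 C[3]=4 → dur=8, Σ=38 | A=load:t4 B=compute:t3 [load-bound]
step 5: L[5]=3 C[4]=5 → dur=5, Σ=43 | A=compute:t4 B=load:t5 [compute-bound]
step 6: L[6]=7 C[5]=3 → dur=7, Σ=50 | A=load:t6 B=compute:t5 [load-bound]
step 7: L[7]=8 C[6]=3 → dur=8, Σ=58 | A=compute:t6 B=load:t7 [load-bound]
step 8: L[8]=6 C[7]=3 → dur=6, Σ=64 | A=load:t8 B=compute:t7 [load-bound]
step 9: C[8]=6 → dur=6, Σ=70 | A=compute:t8 B=idle [compute-only]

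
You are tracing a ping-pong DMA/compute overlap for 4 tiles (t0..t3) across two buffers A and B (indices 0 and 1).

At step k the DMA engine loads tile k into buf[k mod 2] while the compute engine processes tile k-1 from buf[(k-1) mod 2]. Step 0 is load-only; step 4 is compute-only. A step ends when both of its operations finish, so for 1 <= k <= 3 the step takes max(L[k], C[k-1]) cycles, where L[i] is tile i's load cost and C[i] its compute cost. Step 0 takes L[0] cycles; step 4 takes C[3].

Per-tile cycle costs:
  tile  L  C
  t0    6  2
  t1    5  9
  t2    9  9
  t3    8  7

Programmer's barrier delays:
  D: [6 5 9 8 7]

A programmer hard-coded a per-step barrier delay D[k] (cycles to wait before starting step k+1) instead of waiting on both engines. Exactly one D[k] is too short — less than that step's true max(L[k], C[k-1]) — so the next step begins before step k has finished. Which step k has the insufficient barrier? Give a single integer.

hazard at step 3

step 0: need L[0]=6 = 6; D[0]=6 ok
step 1: need max(L[1]=5,C[0]=2) = 5; D[1]=5 ok
step 2: need max(L[2]=9,C[1]=9) = 9; D[2]=9 ok
step 3: need max(L[3]=8,C[2]=9) = 9; D[3]=8 SHORT
step 4: need C[3]=7 = 7; D[4]=7 ok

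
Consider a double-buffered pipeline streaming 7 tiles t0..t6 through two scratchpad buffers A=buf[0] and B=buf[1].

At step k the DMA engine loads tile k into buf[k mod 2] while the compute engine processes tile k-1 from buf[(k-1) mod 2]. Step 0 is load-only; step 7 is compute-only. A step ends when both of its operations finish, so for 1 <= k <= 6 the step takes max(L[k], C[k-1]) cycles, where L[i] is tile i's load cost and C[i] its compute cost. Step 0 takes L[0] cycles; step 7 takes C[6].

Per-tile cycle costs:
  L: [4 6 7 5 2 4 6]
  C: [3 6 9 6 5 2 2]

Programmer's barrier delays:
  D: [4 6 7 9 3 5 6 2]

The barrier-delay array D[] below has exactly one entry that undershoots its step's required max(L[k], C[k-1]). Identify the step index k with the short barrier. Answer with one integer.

hazard at step 4

k=0 barrier L[0]=4→4c, D[0]=4 ok
k=1 barrier max(L[1]=6,C[0]=3)→6c, D[1]=6 ok
k=2 barrier max(L[2]=7,C[1]=6)→7c, D[2]=7 ok
k=3 barrier max(L[3]=5,C[2]=9)→9c, D[3]=9 ok
k=4 barrier max(L[4]=2,C[3]=6)→6c, D[4]=3 SHORT
k=5 barrier max(L[5]=4,C[4]=5)→5c, D[5]=5 ok
k=6 barrier max(L[6]=6,C[5]=2)→6c, D[6]=6 ok
k=7 barrier C[6]=2→2c, D[7]=2 ok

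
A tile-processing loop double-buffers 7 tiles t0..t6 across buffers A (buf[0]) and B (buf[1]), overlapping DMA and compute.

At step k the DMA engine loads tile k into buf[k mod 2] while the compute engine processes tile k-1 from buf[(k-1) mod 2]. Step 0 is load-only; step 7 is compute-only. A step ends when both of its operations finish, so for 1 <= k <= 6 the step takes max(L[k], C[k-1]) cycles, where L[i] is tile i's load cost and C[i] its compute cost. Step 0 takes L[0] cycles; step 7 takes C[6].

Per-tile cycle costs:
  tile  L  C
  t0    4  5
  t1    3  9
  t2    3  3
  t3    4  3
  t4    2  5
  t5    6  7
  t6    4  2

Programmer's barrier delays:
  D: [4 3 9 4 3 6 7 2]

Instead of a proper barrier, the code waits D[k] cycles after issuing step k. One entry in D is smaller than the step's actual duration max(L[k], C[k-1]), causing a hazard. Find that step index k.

step 0: need L[0]=4 = 4; D[0]=4 ok
step 1: need max(L[1]=3,C[0]=5) = 5; D[1]=3 SHORT
step 2: need max(L[2]=3,C[1]=9) = 9; D[2]=9 ok
step 3: need max(L[3]=4,C[2]=3) = 4; D[3]=4 ok
step 4: need max(L[4]=2,C[3]=3) = 3; D[4]=3 ok
step 5: need max(L[5]=6,C[4]=5) = 6; D[5]=6 ok
step 6: need max(L[6]=4,C[5]=7) = 7; D[6]=7 ok
step 7: need C[6]=2 = 2; D[7]=2 ok

hazard at step 1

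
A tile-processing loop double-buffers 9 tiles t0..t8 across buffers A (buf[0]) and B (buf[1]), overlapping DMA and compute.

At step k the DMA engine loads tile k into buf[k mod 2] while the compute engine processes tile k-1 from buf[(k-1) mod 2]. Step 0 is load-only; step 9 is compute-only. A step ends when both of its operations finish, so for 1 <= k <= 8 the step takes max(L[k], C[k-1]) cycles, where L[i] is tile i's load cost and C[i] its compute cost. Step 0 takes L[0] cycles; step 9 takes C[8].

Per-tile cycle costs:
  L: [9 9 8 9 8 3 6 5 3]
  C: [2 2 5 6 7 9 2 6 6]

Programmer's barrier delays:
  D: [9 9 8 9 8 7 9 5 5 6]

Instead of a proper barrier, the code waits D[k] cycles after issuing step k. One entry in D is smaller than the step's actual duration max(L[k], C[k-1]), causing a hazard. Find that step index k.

step 0: need L[0]=9 = 9; D[0]=9 ok
step 1: need max(L[1]=9,C[0]=2) = 9; D[1]=9 ok
step 2: need max(L[2]=8,C[1]=2) = 8; D[2]=8 ok
step 3: need max(L[3]=9,C[2]=5) = 9; D[3]=9 ok
step 4: need max(L[4]=8,C[3]=6) = 8; D[4]=8 ok
step 5: need max(L[5]=3,C[4]=7) = 7; D[5]=7 ok
step 6: need max(L[6]=6,C[5]=9) = 9; D[6]=9 ok
step 7: need max(L[7]=5,C[6]=2) = 5; D[7]=5 ok
step 8: need max(L[8]=3,C[7]=6) = 6; D[8]=5 SHORT
step 9: need C[8]=6 = 6; D[9]=6 ok

hazard at step 8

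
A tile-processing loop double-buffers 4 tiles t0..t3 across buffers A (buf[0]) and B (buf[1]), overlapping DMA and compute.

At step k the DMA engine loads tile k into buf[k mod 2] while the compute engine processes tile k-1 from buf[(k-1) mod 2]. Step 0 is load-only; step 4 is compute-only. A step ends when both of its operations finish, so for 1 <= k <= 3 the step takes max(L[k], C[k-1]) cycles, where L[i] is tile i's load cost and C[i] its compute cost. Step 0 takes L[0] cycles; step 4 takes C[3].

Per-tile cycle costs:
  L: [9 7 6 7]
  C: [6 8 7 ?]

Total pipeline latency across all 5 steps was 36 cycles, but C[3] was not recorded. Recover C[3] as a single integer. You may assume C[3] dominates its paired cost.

step 0 | dur = L[0]=9 = 9
step 1 | dur = max(L[1]=7, C[0]=6) = 7
step 2 | dur = max(L[2]=6, C[1]=8) = 8
step 3 | dur = max(L[3]=7, C[2]=7) = 7
step 4 | dur = C[3]=? = C[3]  (unknown; binding)
sum of known step durations = 31
dur[4] = total - known = 36 - 31 = 5
C[3] is the binding max in step 4, so C[3] = dur[4] = 5

C[3] = 5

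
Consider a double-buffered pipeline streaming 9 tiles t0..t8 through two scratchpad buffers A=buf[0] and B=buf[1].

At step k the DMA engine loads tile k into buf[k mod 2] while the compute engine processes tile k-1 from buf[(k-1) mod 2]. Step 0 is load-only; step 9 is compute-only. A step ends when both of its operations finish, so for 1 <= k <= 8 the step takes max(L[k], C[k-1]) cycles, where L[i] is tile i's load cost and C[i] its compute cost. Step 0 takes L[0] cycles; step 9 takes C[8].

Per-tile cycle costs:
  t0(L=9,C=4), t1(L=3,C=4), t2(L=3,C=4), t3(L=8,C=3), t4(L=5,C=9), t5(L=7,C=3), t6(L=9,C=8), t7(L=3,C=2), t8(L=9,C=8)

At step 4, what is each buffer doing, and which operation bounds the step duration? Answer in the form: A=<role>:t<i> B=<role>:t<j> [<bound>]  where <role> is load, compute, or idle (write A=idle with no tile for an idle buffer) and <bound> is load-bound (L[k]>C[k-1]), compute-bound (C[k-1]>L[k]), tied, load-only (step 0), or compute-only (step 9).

step 4: A=load:t4 B=compute:t3 [load-bound]

step 0: L[0]=9 → dur=9, Σ=9 | A=load:t0 B=idle [load-only]
step 1: L[1]=3 C[0]=4 → dur=4, Σ=13 | A=compute:t0 B=load:t1 [compute-bound]
step 2: L[2]=3 C[1]=4 → dur=4, Σ=17 | A=load:t2 B=compute:t1 [compute-bound]
step 3: L[3]=8 C[2]=4 → dur=8, Σ=25 | A=compute:t2 B=load:t3 [load-bound]
step 4: L[4]=5 C[3]=3 → dur=5, Σ=30 | A=load:t4 B=compute:t3 [load-bound]
step 5: L[5]=7 C[4]=9 → dur=9, Σ=39 | A=compute:t4 B=load:t5 [compute-bound]
step 6: L[6]=9 C[5]=3 → dur=9, Σ=48 | A=load:t6 B=compute:t5 [load-bound]
step 7: L[7]=3 C[6]=8 → dur=8, Σ=56 | A=compute:t6 B=load:t7 [compute-bound]
step 8: L[8]=9 C[7]=2 → dur=9, Σ=65 | A=load:t8 B=compute:t7 [load-bound]
step 9: C[8]=8 → dur=8, Σ=73 | A=compute:t8 B=idle [compute-only]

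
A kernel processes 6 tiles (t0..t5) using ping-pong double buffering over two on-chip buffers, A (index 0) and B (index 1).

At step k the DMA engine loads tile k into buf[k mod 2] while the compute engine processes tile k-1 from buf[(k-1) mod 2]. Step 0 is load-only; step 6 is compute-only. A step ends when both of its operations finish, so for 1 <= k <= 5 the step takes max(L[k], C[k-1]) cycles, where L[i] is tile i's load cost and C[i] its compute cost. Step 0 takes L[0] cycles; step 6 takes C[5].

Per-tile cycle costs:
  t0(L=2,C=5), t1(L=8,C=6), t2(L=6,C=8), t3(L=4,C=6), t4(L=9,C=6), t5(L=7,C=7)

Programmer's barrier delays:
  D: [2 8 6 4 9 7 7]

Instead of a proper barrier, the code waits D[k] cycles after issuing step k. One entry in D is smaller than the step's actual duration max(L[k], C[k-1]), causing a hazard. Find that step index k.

k=0 barrier L[0]=2→2c, D[0]=2 ok
k=1 barrier max(L[1]=8,C[0]=5)→8c, D[1]=8 ok
k=2 barrier max(L[2]=6,C[1]=6)→6c, D[2]=6 ok
k=3 barrier max(L[3]=4,C[2]=8)→8c, D[3]=4 SHORT
k=4 barrier max(L[4]=9,C[3]=6)→9c, D[4]=9 ok
k=5 barrier max(L[5]=7,C[4]=6)→7c, D[5]=7 ok
k=6 barrier C[5]=7→7c, D[6]=7 ok

hazard at step 3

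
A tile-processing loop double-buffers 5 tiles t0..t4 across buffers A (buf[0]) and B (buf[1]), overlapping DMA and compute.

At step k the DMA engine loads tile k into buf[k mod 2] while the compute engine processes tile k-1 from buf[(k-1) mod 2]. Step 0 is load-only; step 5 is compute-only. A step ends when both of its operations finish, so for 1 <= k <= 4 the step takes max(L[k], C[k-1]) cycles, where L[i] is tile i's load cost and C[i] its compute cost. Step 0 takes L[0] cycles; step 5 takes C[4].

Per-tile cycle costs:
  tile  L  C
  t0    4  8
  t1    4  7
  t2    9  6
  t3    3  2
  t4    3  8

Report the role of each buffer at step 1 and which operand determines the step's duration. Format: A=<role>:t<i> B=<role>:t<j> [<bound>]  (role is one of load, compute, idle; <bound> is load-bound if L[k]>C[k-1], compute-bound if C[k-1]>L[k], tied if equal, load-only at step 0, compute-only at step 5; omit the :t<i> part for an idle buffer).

step 1: A=compute:t0 B=load:t1 [compute-bound]

[0] DMA t0→A (4c) ∥ CU idle ⇒ 4c, clock 4
[1] DMA t1→B (4c) ∥ CU A:t0 (8c) ⇒ 8c, clock 12
[2] DMA t2→A (9c) ∥ CU B:t1 (7c) ⇒ 9c, clock 21
[3] DMA t3→B (3c) ∥ CU A:t2 (6c) ⇒ 6c, clock 27
[4] DMA t4→A (3c) ∥ CU B:t3 (2c) ⇒ 3c, clock 30
[5] DMA idle ∥ CU A:t4 (8c) ⇒ 8c, clock 38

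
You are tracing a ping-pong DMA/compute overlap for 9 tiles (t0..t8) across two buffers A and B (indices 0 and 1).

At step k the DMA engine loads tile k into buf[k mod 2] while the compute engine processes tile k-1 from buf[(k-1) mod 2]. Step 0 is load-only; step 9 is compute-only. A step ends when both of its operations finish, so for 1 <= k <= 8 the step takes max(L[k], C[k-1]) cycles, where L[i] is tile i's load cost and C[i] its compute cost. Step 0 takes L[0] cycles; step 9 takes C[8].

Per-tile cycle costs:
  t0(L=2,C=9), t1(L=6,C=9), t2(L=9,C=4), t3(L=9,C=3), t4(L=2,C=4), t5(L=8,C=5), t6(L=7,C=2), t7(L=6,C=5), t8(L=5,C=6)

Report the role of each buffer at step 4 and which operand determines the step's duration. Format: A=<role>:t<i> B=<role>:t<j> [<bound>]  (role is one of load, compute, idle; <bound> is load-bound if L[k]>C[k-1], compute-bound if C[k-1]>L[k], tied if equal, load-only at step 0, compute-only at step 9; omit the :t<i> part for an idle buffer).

step 4: A=load:t4 B=compute:t3 [compute-bound]

step 0: L[0]=2 → dur=2, Σ=2 | A=load:t0 B=idle [load-only]
step 1: L[1]=6 C[0]=9 → dur=9, Σ=11 | A=compute:t0 B=load:t1 [compute-bound]
step 2: L[2]=9 C[1]=9 → dur=9, Σ=20 | A=load:t2 B=compute:t1 [tied]
step 3: L[3]=9 C[2]=4 → dur=9, Σ=29 | A=compute:t2 B=load:t3 [load-bound]
step 4: L[4]=2 C[3]=3 → dur=3, Σ=32 | A=load:t4 B=compute:t3 [compute-bound]
step 5: L[5]=8 C[4]=4 → dur=8, Σ=40 | A=compute:t4 B=load:t5 [load-bound]
step 6: L[6]=7 C[5]=5 → dur=7, Σ=47 | A=load:t6 B=compute:t5 [load-bound]
step 7: L[7]=6 C[6]=2 → dur=6, Σ=53 | A=compute:t6 B=load:t7 [load-bound]
step 8: L[8]=5 C[7]=5 → dur=5, Σ=58 | A=load:t8 B=compute:t7 [tied]
step 9: C[8]=6 → dur=6, Σ=64 | A=compute:t8 B=idle [compute-only]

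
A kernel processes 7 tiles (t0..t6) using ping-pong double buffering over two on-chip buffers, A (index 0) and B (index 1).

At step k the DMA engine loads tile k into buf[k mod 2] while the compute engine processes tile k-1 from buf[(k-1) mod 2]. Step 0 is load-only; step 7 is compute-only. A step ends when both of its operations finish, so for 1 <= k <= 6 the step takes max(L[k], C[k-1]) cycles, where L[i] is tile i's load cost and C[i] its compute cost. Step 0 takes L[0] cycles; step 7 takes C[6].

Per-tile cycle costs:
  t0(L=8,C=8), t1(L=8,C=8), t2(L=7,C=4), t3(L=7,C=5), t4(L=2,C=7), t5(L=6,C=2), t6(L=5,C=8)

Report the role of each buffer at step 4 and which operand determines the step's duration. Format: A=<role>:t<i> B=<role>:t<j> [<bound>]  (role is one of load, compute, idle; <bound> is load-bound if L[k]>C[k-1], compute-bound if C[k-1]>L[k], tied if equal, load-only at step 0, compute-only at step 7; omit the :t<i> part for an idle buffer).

[0] DMA t0→A (8c) ∥ CU idle ⇒ 8c, clock 8
[1] DMA t1→B (8c) ∥ CU A:t0 (8c) ⇒ 8c, clock 16
[2] DMA t2→A (7c) ∥ CU B:t1 (8c) ⇒ 8c, clock 24
[3] DMA t3→B (7c) ∥ CU A:t2 (4c) ⇒ 7c, clock 31
[4] DMA t4→A (2c) ∥ CU B:t3 (5c) ⇒ 5c, clock 36
[5] DMA t5→B (6c) ∥ CU A:t4 (7c) ⇒ 7c, clock 43
[6] DMA t6→A (5c) ∥ CU B:t5 (2c) ⇒ 5c, clock 48
[7] DMA idle ∥ CU A:t6 (8c) ⇒ 8c, clock 56

step 4: A=load:t4 B=compute:t3 [compute-bound]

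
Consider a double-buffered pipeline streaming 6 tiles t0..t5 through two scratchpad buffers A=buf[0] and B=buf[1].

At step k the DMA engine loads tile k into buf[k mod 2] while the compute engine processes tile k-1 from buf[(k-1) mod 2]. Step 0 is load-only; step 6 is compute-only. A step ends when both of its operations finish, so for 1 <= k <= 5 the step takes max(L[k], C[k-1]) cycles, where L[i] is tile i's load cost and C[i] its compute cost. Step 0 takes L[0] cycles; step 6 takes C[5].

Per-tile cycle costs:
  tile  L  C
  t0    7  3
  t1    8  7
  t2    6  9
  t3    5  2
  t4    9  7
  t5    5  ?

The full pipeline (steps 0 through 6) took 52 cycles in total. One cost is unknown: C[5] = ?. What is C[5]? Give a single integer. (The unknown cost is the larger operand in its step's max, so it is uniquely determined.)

C[5] = 5

step 0 | dur = L[0]=7 = 7
step 1 | dur = max(L[1]=8, C[0]=3) = 8
step 2 | dur = max(L[2]=6, C[1]=7) = 7
step 3 | dur = max(L[3]=5, C[2]=9) = 9
step 4 | dur = max(L[4]=9, C[3]=2) = 9
step 5 | dur = max(L[5]=5, C[4]=7) = 7
step 6 | dur = C[5]=? = C[5]  (unknown; binding)
sum of known step durations = 47
dur[6] = total - known = 52 - 47 = 5
C[5] is the binding max in step 6, so C[5] = dur[6] = 5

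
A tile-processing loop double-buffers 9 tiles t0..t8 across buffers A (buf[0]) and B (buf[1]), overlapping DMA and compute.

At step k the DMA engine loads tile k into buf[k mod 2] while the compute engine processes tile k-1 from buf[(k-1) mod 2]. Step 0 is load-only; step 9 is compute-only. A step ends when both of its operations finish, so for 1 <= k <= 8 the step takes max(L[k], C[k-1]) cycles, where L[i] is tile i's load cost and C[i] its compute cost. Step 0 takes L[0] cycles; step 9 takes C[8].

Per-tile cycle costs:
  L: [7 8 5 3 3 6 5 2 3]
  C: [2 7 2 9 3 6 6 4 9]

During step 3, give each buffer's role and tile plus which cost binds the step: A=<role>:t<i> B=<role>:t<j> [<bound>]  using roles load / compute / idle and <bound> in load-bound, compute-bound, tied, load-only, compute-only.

[0] DMA t0→A (7c) ∥ CU idle ⇒ 7c, clock 7
[1] DMA t1→B (8c) ∥ CU A:t0 (2c) ⇒ 8c, clock 15
[2] DMA t2→A (5c) ∥ CU B:t1 (7c) ⇒ 7c, clock 22
[3] DMA t3→B (3c) ∥ CU A:t2 (2c) ⇒ 3c, clock 25
[4] DMA t4→A (3c) ∥ CU B:t3 (9c) ⇒ 9c, clock 34
[5] DMA t5→B (6c) ∥ CU A:t4 (3c) ⇒ 6c, clock 40
[6] DMA t6→A (5c) ∥ CU B:t5 (6c) ⇒ 6c, clock 46
[7] DMA t7→B (2c) ∥ CU A:t6 (6c) ⇒ 6c, clock 52
[8] DMA t8→A (3c) ∥ CU B:t7 (4c) ⇒ 4c, clock 56
[9] DMA idle ∥ CU A:t8 (9c) ⇒ 9c, clock 65

step 3: A=compute:t2 B=load:t3 [load-bound]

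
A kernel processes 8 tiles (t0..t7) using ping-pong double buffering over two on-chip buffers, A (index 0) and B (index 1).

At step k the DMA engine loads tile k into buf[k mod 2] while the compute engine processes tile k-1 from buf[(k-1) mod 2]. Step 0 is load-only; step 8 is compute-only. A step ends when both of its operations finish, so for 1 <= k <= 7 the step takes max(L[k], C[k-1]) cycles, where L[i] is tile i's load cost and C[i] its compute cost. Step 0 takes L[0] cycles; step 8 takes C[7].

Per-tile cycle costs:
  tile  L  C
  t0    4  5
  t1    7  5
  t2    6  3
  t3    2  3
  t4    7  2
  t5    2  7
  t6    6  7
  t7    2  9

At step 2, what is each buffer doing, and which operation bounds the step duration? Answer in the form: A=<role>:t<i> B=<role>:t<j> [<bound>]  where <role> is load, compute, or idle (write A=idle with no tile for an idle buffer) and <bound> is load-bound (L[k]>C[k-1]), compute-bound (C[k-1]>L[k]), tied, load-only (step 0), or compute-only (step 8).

step 2: A=load:t2 B=compute:t1 [load-bound]

step 0: L[0]=4 → dur=4, Σ=4 | A=load:t0 B=idle [load-only]
step 1: L[1]=7 C[0]=5 → dur=7, Σ=11 | A=compute:t0 B=load:t1 [load-bound]
step 2: L[2]=6 C[1]=5 → dur=6, Σ=17 | A=load:t2 B=compute:t1 [load-bound]
step 3: L[3]=2 C[2]=3 → dur=3, Σ=20 | A=compute:t2 B=load:t3 [compute-bound]
step 4: L[4]=7 C[3]=3 → dur=7, Σ=27 | A=load:t4 B=compute:t3 [load-bound]
step 5: L[5]=2 C[4]=2 → dur=2, Σ=29 | A=compute:t4 B=load:t5 [tied]
step 6: L[6]=6 C[5]=7 → dur=7, Σ=36 | A=load:t6 B=compute:t5 [compute-bound]
step 7: L[7]=2 C[6]=7 → dur=7, Σ=43 | A=compute:t6 B=load:t7 [compute-bound]
step 8: C[7]=9 → dur=9, Σ=52 | A=idle B=compute:t7 [compute-only]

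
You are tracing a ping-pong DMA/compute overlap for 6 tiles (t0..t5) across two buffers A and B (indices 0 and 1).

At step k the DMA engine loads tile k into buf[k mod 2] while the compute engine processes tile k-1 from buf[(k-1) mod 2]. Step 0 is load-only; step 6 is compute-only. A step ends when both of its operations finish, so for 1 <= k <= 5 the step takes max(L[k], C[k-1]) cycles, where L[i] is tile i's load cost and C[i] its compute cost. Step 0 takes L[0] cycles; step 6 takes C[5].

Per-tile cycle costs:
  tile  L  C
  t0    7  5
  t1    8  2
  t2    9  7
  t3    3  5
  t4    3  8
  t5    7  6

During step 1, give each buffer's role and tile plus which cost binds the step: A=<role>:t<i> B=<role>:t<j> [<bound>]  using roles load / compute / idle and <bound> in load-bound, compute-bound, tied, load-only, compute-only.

k=0 load=t0/7c comp=- wait=7 total=7
k=1 load=t1/8c comp=t0/5c wait=8 total=15
k=2 load=t2/9c comp=t1/2c wait=9 total=24
k=3 load=t3/3c comp=t2/7c wait=7 total=31
k=4 load=t4/3c comp=t3/5c wait=5 total=36
k=5 load=t5/7c comp=t4/8c wait=8 total=44
k=6 load=- comp=t5/6c wait=6 total=50

step 1: A=compute:t0 B=load:t1 [load-bound]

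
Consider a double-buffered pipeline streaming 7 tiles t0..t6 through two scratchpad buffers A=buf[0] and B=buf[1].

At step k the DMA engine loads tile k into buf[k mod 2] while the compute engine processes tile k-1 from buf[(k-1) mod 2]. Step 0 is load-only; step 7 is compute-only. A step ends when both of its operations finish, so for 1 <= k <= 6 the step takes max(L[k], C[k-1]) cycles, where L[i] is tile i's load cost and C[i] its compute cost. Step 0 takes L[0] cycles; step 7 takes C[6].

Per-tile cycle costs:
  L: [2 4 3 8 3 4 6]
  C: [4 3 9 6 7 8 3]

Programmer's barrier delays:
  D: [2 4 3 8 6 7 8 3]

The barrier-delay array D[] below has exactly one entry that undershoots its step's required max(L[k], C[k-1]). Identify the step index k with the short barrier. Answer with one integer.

[0] required=L[0]=2=2 vs D=2 ok
[1] required=max(L[1]=4,C[0]=4)=4 vs D=4 ok
[2] required=max(L[2]=3,C[1]=3)=3 vs D=3 ok
[3] required=max(L[3]=8,C[2]=9)=9 vs D=8 SHORT
[4] required=max(L[4]=3,C[3]=6)=6 vs D=6 ok
[5] required=max(L[5]=4,C[4]=7)=7 vs D=7 ok
[6] required=max(L[6]=6,C[5]=8)=8 vs D=8 ok
[7] required=C[6]=3=3 vs D=3 ok

hazard at step 3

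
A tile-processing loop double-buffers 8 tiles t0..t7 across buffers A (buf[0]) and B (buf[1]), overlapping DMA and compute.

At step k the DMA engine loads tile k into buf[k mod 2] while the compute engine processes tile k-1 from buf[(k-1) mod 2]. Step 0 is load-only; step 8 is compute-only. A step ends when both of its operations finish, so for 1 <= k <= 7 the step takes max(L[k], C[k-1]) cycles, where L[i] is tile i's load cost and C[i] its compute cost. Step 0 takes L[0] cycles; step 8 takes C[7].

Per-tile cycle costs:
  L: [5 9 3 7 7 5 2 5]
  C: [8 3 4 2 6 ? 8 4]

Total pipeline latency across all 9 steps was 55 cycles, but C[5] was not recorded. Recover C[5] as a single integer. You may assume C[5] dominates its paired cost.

step 0 | dur = L[0]=5 = 5
step 1 | dur = max(L[1]=9, C[0]=8) = 9
step 2 | dur = max(L[2]=3, C[1]=3) = 3
step 3 | dur = max(L[3]=7, C[2]=4) = 7
step 4 | dur = max(L[4]=7, C[3]=2) = 7
step 5 | dur = max(L[5]=5, C[4]=6) = 6
step 6 | dur = max(L[6]=2, C[5]=?) = C[5]  (unknown; binding)
step 7 | dur = max(L[7]=5, C[6]=8) = 8
step 8 | dur = C[7]=4 = 4
sum of known step durations = 49
dur[6] = total - known = 55 - 49 = 6
C[5] is the binding max in step 6, so C[5] = dur[6] = 6

C[5] = 6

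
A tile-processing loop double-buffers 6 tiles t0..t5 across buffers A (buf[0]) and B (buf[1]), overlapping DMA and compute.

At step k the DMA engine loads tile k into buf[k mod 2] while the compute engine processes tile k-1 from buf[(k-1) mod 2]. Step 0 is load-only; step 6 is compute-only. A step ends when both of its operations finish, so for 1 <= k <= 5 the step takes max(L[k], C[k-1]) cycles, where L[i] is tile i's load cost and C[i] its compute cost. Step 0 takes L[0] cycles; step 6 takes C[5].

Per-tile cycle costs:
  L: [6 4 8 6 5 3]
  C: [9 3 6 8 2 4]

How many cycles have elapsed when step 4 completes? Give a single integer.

  0. 6=6c; end=6; A:t0 B:-
  1. max(4,9)=9c; end=15; A:t0 B:t1
  2. max(8,3)=8c; end=23; A:t2 B:t1
  3. max(6,6)=6c; end=29; A:t2 B:t3
  4. max(5,8)=8c; end=37; A:t4 B:t3
  5. max(3,2)=3c; end=40; A:t4 B:t5
  6. 4=4c; end=44; A:t4 B:t5

end_cycle[4] = 37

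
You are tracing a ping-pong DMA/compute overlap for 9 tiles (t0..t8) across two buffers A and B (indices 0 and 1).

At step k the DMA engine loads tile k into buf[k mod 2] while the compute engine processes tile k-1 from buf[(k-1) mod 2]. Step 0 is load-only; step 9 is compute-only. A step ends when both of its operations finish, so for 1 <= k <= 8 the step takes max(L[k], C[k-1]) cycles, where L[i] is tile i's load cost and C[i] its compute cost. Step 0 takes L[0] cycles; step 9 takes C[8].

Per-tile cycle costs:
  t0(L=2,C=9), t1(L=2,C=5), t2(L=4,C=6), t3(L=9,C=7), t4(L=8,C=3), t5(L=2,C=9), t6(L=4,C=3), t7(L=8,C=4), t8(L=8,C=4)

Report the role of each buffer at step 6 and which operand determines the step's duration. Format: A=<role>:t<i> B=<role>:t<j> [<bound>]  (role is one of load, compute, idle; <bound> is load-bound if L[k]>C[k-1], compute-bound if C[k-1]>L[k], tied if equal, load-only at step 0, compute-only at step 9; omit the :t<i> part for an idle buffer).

  0. 2=2c; end=2; A:t0 B:-
  1. max(2,9)=9c; end=11; A:t0 B:t1
  2. max(4,5)=5c; end=16; A:t2 B:t1
  3. max(9,6)=9c; end=25; A:t2 B:t3
  4. max(8,7)=8c; end=33; A:t4 B:t3
  5. max(2,3)=3c; end=36; A:t4 B:t5
  6. max(4,9)=9c; end=45; A:t6 B:t5
  7. max(8,3)=8c; end=53; A:t6 B:t7
  8. max(8,4)=8c; end=61; A:t8 B:t7
  9. 4=4c; end=65; A:t8 B:t7

step 6: A=load:t6 B=compute:t5 [compute-bound]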